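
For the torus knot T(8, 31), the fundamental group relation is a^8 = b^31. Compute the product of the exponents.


The relation is a^8 = b^31.
Product of exponents = 8 * 31
= 248

248


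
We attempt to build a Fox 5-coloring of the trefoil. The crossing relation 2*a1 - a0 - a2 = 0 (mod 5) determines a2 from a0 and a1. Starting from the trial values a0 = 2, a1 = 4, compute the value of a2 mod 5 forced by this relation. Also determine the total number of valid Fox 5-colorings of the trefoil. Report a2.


Step 1: Apply the given crossing relation 2*a1 - a0 - a2 = 0 (mod 5).
  a2 = 2*a1 - a0 mod 5
  a2 = 2*4 - 2 mod 5
  a2 = 8 - 2 mod 5
  a2 = 6 mod 5 = 1
Step 2: The trefoil has determinant 3.
  Number of Fox p-colorings (p prime) is p^2 if p = 3, else p.
  Since 5 does not divide 3, only trivial (constant) colorings exist.
  (So the trial a0 = 2, a1 = 4 with a0 != a1 does NOT extend to a valid coloring of the whole trefoil: the other two crossing relations require 3*(a1 - a0) = 0 (mod 5), which fails.)
  Total colorings = 5
Step 3: a2 = 1, total Fox 5-colorings = 5

1


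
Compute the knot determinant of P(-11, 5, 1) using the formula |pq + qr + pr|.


Step 1: Compute pq + qr + pr.
pq = (-11)*5 = -55
qr = 5*1 = 5
pr = (-11)*1 = -11
pq + qr + pr = -55 + 5 + (-11) = -61
Step 2: Take absolute value.
det(P(-11,5,1)) = |-61| = 61

61


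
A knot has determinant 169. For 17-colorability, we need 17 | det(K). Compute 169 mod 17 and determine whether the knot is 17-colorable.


Step 1: A knot is p-colorable if and only if p divides its determinant.
Step 2: Compute 169 mod 17.
169 = 9 * 17 + 16
Step 3: 169 mod 17 = 16
Step 4: The knot is 17-colorable: no

16


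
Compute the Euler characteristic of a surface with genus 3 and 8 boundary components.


chi = 2 - 2g - b
= 2 - 2*3 - 8
= 2 - 6 - 8 = -12

-12


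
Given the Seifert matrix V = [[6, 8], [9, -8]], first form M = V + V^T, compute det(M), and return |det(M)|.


Step 1: Form V + V^T where V = [[6, 8], [9, -8]]
  V^T = [[6, 9], [8, -8]]
  V + V^T = [[12, 17], [17, -16]]
Step 2: det(V + V^T) = 12*(-16) - 17*17
  = -192 - 289 = -481
Step 3: Knot determinant = |det(V + V^T)| = |-481| = 481

481


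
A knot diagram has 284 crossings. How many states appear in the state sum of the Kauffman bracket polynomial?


Each crossing contributes 2 choices (A-smoothing or B-smoothing).
Total states = 2^284 = 31082702275611665134711390509176302506278509424834232340028998555822468563283335970816

31082702275611665134711390509176302506278509424834232340028998555822468563283335970816


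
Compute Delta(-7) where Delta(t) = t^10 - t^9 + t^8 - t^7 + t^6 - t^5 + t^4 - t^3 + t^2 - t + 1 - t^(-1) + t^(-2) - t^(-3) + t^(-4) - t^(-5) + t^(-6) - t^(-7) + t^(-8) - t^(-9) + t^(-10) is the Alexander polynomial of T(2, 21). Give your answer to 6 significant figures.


Substituting t = -7 into Delta(t) = t^10 - t^9 + t^8 - t^7 + t^6 - t^5 + t^4 - t^3 + t^2 - t + 1 - t^(-1) + t^(-2) - t^(-3) + t^(-4) - t^(-5) + t^(-6) - t^(-7) + t^(-8) - t^(-9) + t^(-10):
Term values: (282475249) + (40353607) + (5764801) + (823543) + (117649) + (16807) + (2401) + (343) + (49) + (7) + (1) + (0.142857) + (0.0204082) + (0.00291545) + (0.000416493) + (5.9499e-05) + (8.49986e-06) + (1.21427e-06) + (1.73467e-07) + (2.47809e-08) + (3.54013e-09)
Sum = 329554457.2
Rounded to 6 significant figures: 3.29554e+08

3.29554e+08


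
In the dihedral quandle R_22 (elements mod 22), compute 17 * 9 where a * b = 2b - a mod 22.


17 * 9 = 2*9 - 17 mod 22
= 18 - 17 mod 22
= 1 mod 22 = 1

1


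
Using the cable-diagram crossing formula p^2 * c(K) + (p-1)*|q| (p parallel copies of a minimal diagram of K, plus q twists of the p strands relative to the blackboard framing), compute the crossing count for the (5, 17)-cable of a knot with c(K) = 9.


Step 1: Each of the c(K) crossings of the companion diagram becomes p*p = p^2 crossings among the p parallel strands, and each of the |q| twists s_1 s_2 ... s_(p-1) adds (p-1) crossings.
  Crossings = p^2 * c(K) + (p-1)*|q|
Step 2: = 5^2 * 9 + (5-1)*17
Step 3: = 25*9 + 4*17
Step 4: = 225 + 68 = 293

293


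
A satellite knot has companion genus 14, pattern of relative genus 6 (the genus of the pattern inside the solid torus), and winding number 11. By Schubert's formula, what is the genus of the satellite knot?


Schubert: g(satellite) = g_rel(pattern) + |winding| * g(companion),
where g_rel(pattern) is the genus of the pattern relative to the solid torus.
= 6 + 11 * 14
= 6 + 154 = 160

160


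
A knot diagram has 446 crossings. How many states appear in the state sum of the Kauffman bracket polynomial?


Each crossing contributes 2 choices (A-smoothing or B-smoothing).
Total states = 2^446 = 181709681073901722637330951972001133588410340171829515070372549795159822028349480831547762678440891390190630401566544483383650407153664

181709681073901722637330951972001133588410340171829515070372549795159822028349480831547762678440891390190630401566544483383650407153664


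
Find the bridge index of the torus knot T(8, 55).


The bridge number of T(p,q) is min(p,q).
min(8, 55) = 8

8


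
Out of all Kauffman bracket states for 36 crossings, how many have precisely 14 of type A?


We choose which 14 of 36 crossings get A-smoothings.
C(36, 14) = 36! / (14! * 22!)
= 3796297200

3796297200


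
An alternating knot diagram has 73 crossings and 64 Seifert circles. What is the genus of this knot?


For alternating knots, g = (c - s + 1)/2.
= (73 - 64 + 1)/2
= 10/2 = 5

5


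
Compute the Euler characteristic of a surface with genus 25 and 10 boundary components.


chi = 2 - 2g - b
= 2 - 2*25 - 10
= 2 - 50 - 10 = -58

-58


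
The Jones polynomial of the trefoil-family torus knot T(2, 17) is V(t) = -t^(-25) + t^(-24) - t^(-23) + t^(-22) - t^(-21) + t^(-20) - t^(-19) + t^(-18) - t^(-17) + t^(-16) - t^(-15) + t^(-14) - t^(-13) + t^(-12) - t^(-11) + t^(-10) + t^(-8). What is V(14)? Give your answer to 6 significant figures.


Substituting t = 14 into V(t) = -t^(-25) + t^(-24) - t^(-23) + t^(-22) - t^(-21) + t^(-20) - t^(-19) + t^(-18) - t^(-17) + t^(-16) - t^(-15) + t^(-14) - t^(-13) + t^(-12) - t^(-11) + t^(-10) + t^(-8):
  (-)t^(-25) = -2.22228e-29
  (+)t^(-24) = 3.11119e-28
  (-)t^(-23) = -4.35567e-27
  (+)t^(-22) = 6.09794e-26
  (-)t^(-21) = -8.53712e-25
  (+)t^(-20) = 1.1952e-23
  (-)t^(-19) = -1.67327e-22
  (+)t^(-18) = 2.34258e-21
  (-)t^(-17) = -3.27962e-20
  (+)t^(-16) = 4.59147e-19
  (-)t^(-15) = -6.42805e-18
  (+)t^(-14) = 8.99927e-17
  (-)t^(-13) = -1.2599e-15
  (+)t^(-12) = 1.76386e-14
  (-)t^(-11) = -2.4694e-13
  (+)t^(-10) = 3.45716e-12
  (+)t^(-8) = 6.77604e-10
Sum = (-2.22228e-29) + (3.11119e-28) + (-4.35567e-27) + (6.09794e-26) + (-8.53712e-25) + (1.1952e-23) + (-1.67327e-22) + (2.34258e-21) + (-3.27962e-20) + (4.59147e-19) + (-6.42805e-18) + (8.99927e-17) + (-1.2599e-15) + (1.76386e-14) + (-2.4694e-13) + (3.45716e-12) + (6.77604e-10)
= 6.808302993e-10
Rounded to 6 significant figures: 6.8083e-10

6.8083e-10


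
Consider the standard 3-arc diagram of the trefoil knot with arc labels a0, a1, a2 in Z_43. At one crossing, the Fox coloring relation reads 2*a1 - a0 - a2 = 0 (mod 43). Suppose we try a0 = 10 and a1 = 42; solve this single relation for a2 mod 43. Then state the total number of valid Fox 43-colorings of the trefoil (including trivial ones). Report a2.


Step 1: Apply the given crossing relation 2*a1 - a0 - a2 = 0 (mod 43).
  a2 = 2*a1 - a0 mod 43
  a2 = 2*42 - 10 mod 43
  a2 = 84 - 10 mod 43
  a2 = 74 mod 43 = 31
Step 2: The trefoil has determinant 3.
  Number of Fox p-colorings (p prime) is p^2 if p = 3, else p.
  Since 43 does not divide 3, only trivial (constant) colorings exist.
  (So the trial a0 = 10, a1 = 42 with a0 != a1 does NOT extend to a valid coloring of the whole trefoil: the other two crossing relations require 3*(a1 - a0) = 0 (mod 43), which fails.)
  Total colorings = 43
Step 3: a2 = 31, total Fox 43-colorings = 43

31


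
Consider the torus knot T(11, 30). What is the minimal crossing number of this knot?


For a torus knot T(p, q) with gcd(p,q)=1,
the crossing number is min(p*(q-1), q*(p-1)).
p*(q-1) = 11*29 = 319
q*(p-1) = 30*10 = 300
min(319, 300) = 300

300


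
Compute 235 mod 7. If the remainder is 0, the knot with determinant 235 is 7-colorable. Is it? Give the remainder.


Step 1: A knot is p-colorable if and only if p divides its determinant.
Step 2: Compute 235 mod 7.
235 = 33 * 7 + 4
Step 3: 235 mod 7 = 4
Step 4: The knot is 7-colorable: no

4


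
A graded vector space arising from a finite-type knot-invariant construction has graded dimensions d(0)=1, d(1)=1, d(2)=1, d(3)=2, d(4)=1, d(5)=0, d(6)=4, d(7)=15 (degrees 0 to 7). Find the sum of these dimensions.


Total dimension = d(0) + d(1) + ... + d(7)
= 1 + 1 + 1 + 2 + 1 + 0 + 4 + 15
= 25

25


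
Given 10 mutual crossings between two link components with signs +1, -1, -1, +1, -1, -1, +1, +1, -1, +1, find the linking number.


Step 1: Count positive crossings: 5
Step 2: Count negative crossings: 5
Step 3: Sum of signs = 5 - 5 = 0
Step 4: Linking number = sum/2 = 0/2 = 0

0


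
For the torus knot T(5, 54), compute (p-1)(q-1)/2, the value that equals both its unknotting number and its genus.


For a torus knot T(p,q), both the unknotting number and genus equal (p-1)(q-1)/2.
= (5-1)(54-1)/2
= 4*53/2
= 212/2 = 106

106


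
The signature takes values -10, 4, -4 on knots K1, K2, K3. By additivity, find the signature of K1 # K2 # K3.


The signature is additive under connected sum.
signature(K1 # K2 # K3) = (-10) + (4) + (-4)
= -10

-10


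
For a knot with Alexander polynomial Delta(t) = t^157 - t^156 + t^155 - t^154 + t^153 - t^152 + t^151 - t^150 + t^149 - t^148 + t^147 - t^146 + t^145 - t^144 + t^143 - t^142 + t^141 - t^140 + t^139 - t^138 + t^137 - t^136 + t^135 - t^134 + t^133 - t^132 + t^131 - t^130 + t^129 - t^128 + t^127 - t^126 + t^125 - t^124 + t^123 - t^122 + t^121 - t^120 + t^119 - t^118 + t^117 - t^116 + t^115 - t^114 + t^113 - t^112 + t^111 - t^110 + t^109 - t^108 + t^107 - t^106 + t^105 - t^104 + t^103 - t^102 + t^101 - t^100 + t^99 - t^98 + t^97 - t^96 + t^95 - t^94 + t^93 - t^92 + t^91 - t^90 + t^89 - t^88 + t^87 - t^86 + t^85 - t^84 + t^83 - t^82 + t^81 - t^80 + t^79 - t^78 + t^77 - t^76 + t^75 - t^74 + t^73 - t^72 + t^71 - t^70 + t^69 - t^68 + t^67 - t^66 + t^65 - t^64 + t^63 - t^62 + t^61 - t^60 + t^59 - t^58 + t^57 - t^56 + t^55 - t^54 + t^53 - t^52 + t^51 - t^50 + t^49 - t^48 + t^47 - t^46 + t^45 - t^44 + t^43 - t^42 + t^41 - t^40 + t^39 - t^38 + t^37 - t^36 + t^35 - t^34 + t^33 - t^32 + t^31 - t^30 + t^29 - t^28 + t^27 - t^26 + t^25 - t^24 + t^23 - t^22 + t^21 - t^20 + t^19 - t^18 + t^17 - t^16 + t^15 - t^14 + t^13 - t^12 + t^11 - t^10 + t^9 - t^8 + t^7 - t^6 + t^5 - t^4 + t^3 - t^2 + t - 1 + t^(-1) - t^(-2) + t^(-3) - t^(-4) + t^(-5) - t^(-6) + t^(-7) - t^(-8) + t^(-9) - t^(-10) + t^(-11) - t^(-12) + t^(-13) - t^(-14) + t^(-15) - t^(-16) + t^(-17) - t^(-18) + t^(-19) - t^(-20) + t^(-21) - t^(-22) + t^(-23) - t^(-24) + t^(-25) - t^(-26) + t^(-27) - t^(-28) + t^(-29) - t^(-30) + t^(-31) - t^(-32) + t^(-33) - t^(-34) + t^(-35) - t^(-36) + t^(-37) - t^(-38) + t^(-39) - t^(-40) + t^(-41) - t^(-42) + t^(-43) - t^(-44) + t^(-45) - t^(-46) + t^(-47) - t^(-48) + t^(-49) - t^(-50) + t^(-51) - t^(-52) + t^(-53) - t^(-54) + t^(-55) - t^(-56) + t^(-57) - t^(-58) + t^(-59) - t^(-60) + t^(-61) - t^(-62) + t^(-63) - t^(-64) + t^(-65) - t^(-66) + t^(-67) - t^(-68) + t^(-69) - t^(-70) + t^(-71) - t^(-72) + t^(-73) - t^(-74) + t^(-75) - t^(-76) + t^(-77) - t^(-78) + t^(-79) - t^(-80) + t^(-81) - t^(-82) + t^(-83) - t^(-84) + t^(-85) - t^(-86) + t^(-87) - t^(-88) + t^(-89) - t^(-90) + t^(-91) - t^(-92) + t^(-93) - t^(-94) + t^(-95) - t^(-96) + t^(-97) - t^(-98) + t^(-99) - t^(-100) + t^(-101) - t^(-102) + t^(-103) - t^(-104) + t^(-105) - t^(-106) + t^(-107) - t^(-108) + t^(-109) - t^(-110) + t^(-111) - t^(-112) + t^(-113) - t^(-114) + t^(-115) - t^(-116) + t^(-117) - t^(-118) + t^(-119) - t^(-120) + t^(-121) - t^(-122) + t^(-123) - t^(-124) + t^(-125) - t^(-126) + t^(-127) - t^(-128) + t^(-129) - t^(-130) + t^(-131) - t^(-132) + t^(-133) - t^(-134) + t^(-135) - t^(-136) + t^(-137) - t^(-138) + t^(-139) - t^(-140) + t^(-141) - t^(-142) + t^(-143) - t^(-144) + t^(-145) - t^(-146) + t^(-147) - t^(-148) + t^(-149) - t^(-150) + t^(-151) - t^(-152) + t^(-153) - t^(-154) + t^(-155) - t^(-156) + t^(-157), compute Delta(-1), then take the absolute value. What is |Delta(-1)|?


Step 1: The polynomial has 315 terms with alternating signs, exponents from 157 down to -157.
Step 2: Substitute t = -1. The i-th term has coefficient (-1)^i and exponent (m-i),
  so its value is (-1)^i * (-1)^(m-i) = (-1)^m = -1 for every i.
Step 3: All 315 terms equal -1, so Delta(-1) = 315 * (-1) = -315
Step 4: |Delta(-1)| = 315

315


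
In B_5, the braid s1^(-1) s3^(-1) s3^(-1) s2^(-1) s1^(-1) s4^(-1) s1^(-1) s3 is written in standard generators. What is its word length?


The word length counts the number of generators (including inverses).
Listing each generator: s1^(-1), s3^(-1), s3^(-1), s2^(-1), s1^(-1), s4^(-1), s1^(-1), s3
There are 8 generators in this braid word.

8


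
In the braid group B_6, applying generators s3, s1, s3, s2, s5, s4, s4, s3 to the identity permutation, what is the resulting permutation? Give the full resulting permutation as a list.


Starting with identity [1, 2, 3, 4, 5, 6].
Apply generators in sequence:
  After s3: [1, 2, 4, 3, 5, 6]
  After s1: [2, 1, 4, 3, 5, 6]
  After s3: [2, 1, 3, 4, 5, 6]
  After s2: [2, 3, 1, 4, 5, 6]
  After s5: [2, 3, 1, 4, 6, 5]
  After s4: [2, 3, 1, 6, 4, 5]
  After s4: [2, 3, 1, 4, 6, 5]
  After s3: [2, 3, 4, 1, 6, 5]
Final permutation: [2, 3, 4, 1, 6, 5]

[2, 3, 4, 1, 6, 5]


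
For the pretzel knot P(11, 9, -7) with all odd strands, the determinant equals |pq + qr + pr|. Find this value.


Step 1: Compute pq + qr + pr.
pq = 11*9 = 99
qr = 9*(-7) = -63
pr = 11*(-7) = -77
pq + qr + pr = 99 + (-63) + (-77) = -41
Step 2: Take absolute value.
det(P(11,9,-7)) = |-41| = 41

41


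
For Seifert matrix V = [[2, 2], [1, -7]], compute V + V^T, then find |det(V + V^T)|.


Step 1: Form V + V^T where V = [[2, 2], [1, -7]]
  V^T = [[2, 1], [2, -7]]
  V + V^T = [[4, 3], [3, -14]]
Step 2: det(V + V^T) = 4*(-14) - 3*3
  = -56 - 9 = -65
Step 3: Knot determinant = |det(V + V^T)| = |-65| = 65

65


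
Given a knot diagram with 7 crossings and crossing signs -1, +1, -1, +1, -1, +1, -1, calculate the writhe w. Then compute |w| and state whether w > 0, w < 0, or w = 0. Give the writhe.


Step 1: Count positive crossings (+1).
Positive crossings: 3
Step 2: Count negative crossings (-1).
Negative crossings: 4
Step 3: Writhe = (positive) - (negative)
w = 3 - 4 = -1
Step 4: |w| = 1, and w is negative

-1


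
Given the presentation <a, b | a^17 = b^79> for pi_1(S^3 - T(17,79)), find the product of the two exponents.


The relation is a^17 = b^79.
Product of exponents = 17 * 79
= 1343

1343


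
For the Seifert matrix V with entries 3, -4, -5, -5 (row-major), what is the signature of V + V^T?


Step 1: V + V^T = [[6, -9], [-9, -10]]
Step 2: trace = -4, det = -141
Step 3: Discriminant = (-4)^2 - 4*(-141) = 580
Step 4: Eigenvalues: 10.0416, -14.0416
Step 5: Signature = (# positive eigenvalues) - (# negative eigenvalues) = 0

0


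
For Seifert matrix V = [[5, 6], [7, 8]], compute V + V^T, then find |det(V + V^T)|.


Step 1: Form V + V^T where V = [[5, 6], [7, 8]]
  V^T = [[5, 7], [6, 8]]
  V + V^T = [[10, 13], [13, 16]]
Step 2: det(V + V^T) = 10*16 - 13*13
  = 160 - 169 = -9
Step 3: Knot determinant = |det(V + V^T)| = |-9| = 9

9


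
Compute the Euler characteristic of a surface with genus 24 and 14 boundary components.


chi = 2 - 2g - b
= 2 - 2*24 - 14
= 2 - 48 - 14 = -60

-60


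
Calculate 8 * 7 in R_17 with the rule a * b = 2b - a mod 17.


8 * 7 = 2*7 - 8 mod 17
= 14 - 8 mod 17
= 6 mod 17 = 6

6


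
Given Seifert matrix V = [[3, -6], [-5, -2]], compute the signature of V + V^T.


Step 1: V + V^T = [[6, -11], [-11, -4]]
Step 2: trace = 2, det = -145
Step 3: Discriminant = 2^2 - 4*(-145) = 584
Step 4: Eigenvalues: 13.083, -11.083
Step 5: Signature = (# positive eigenvalues) - (# negative eigenvalues) = 0

0


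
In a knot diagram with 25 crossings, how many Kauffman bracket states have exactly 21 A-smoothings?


We choose which 21 of 25 crossings get A-smoothings.
C(25, 21) = 25! / (21! * 4!)
= 12650

12650


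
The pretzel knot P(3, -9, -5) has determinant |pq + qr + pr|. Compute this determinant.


Step 1: Compute pq + qr + pr.
pq = 3*(-9) = -27
qr = (-9)*(-5) = 45
pr = 3*(-5) = -15
pq + qr + pr = -27 + 45 + (-15) = 3
Step 2: Take absolute value.
det(P(3,-9,-5)) = |3| = 3

3


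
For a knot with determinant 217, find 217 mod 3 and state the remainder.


Step 1: A knot is p-colorable if and only if p divides its determinant.
Step 2: Compute 217 mod 3.
217 = 72 * 3 + 1
Step 3: 217 mod 3 = 1
Step 4: The knot is 3-colorable: no

1


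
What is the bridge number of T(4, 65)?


The bridge number of T(p,q) is min(p,q).
min(4, 65) = 4

4


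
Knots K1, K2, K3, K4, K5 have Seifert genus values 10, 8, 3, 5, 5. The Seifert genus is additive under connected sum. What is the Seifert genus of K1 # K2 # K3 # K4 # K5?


The Seifert genus is additive under connected sum.
Seifert genus(K1 # K2 # K3 # K4 # K5) = (10) + (8) + (3) + (5) + (5)
= 31

31


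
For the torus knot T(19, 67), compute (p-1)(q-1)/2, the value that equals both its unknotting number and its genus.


For a torus knot T(p,q), both the unknotting number and genus equal (p-1)(q-1)/2.
= (19-1)(67-1)/2
= 18*66/2
= 1188/2 = 594

594


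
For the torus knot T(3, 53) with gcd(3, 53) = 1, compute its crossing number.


For a torus knot T(p, q) with gcd(p,q)=1,
the crossing number is min(p*(q-1), q*(p-1)).
p*(q-1) = 3*52 = 156
q*(p-1) = 53*2 = 106
min(156, 106) = 106

106


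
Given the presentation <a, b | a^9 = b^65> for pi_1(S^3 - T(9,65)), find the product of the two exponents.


The relation is a^9 = b^65.
Product of exponents = 9 * 65
= 585

585


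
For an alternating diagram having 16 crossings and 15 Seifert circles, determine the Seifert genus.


For alternating knots, g = (c - s + 1)/2.
= (16 - 15 + 1)/2
= 2/2 = 1

1


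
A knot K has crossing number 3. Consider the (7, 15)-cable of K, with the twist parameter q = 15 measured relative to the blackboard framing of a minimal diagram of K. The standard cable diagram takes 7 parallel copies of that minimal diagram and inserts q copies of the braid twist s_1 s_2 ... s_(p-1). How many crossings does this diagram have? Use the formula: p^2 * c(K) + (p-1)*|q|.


Step 1: Each of the c(K) crossings of the companion diagram becomes p*p = p^2 crossings among the p parallel strands, and each of the |q| twists s_1 s_2 ... s_(p-1) adds (p-1) crossings.
  Crossings = p^2 * c(K) + (p-1)*|q|
Step 2: = 7^2 * 3 + (7-1)*15
Step 3: = 49*3 + 6*15
Step 4: = 147 + 90 = 237

237


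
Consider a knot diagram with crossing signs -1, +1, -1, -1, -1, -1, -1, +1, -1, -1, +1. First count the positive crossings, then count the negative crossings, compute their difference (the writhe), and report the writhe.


Step 1: Count positive crossings (+1).
Positive crossings: 3
Step 2: Count negative crossings (-1).
Negative crossings: 8
Step 3: Writhe = (positive) - (negative)
w = 3 - 8 = -5
Step 4: |w| = 5, and w is negative

-5


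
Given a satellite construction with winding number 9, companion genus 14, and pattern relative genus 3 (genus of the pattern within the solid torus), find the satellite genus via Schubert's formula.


Schubert: g(satellite) = g_rel(pattern) + |winding| * g(companion),
where g_rel(pattern) is the genus of the pattern relative to the solid torus.
= 3 + 9 * 14
= 3 + 126 = 129

129


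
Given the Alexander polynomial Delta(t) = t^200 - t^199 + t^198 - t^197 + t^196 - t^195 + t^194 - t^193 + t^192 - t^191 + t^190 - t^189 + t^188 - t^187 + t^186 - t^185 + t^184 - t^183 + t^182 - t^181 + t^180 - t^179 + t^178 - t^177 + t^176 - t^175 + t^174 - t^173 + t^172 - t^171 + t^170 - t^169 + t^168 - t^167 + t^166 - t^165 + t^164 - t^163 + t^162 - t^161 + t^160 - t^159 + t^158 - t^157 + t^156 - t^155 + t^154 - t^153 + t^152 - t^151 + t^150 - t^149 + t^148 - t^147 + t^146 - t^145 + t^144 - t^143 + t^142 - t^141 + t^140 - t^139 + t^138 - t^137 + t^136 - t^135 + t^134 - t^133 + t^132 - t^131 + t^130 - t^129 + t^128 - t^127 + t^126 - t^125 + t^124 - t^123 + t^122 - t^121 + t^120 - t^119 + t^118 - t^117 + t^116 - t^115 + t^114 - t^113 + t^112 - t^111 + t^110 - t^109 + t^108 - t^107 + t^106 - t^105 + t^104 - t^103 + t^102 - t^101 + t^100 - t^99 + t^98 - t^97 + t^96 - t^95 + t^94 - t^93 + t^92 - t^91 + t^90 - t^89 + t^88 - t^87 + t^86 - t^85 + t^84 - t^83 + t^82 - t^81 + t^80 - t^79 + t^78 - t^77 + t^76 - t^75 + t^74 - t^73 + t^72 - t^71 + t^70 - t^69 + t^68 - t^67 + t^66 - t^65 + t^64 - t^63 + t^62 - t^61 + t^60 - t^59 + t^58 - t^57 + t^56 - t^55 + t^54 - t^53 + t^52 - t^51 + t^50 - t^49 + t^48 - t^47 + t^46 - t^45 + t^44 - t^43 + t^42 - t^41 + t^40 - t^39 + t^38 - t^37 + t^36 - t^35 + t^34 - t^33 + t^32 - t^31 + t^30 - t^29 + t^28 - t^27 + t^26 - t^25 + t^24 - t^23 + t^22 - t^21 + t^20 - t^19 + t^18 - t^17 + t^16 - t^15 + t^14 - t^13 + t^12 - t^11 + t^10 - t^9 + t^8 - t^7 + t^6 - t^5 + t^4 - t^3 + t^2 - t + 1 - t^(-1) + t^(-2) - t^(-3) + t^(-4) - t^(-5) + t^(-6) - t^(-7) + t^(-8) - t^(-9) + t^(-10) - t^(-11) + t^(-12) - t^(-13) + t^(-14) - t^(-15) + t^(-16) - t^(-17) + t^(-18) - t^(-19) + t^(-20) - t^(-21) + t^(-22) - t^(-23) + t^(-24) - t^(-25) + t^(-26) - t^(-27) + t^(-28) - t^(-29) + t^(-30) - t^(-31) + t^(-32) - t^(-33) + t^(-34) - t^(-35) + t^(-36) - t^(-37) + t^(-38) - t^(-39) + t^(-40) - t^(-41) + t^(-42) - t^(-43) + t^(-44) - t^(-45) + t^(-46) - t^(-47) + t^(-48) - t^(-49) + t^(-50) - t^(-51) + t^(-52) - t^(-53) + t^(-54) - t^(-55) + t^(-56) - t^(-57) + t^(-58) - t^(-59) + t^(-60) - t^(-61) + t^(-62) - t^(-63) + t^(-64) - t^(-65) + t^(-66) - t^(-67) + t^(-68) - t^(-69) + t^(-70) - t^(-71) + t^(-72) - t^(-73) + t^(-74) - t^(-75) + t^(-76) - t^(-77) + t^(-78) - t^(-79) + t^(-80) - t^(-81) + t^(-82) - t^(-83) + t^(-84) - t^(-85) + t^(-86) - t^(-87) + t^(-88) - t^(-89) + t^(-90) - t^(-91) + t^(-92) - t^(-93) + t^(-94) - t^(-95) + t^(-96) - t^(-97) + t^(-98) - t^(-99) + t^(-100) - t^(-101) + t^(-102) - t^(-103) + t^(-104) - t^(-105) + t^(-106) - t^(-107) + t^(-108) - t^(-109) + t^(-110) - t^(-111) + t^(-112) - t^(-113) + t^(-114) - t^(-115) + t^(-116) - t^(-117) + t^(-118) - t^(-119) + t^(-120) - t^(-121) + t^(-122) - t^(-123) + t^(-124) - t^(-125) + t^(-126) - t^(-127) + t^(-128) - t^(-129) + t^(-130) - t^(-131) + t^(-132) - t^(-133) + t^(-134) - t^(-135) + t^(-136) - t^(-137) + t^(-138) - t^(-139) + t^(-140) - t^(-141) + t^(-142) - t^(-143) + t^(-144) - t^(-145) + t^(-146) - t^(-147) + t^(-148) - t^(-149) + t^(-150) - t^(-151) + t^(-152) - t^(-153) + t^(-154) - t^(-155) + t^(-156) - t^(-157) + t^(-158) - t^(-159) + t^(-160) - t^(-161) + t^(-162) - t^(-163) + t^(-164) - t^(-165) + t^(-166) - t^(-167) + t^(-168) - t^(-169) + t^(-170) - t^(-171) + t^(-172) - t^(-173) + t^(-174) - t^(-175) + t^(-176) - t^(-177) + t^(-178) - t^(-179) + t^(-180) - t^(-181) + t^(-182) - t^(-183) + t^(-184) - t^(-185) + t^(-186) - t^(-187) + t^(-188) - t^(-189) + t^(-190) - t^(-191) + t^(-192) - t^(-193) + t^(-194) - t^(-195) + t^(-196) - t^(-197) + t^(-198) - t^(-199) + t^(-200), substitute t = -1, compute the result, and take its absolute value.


Step 1: The polynomial has 401 terms with alternating signs, exponents from 200 down to -200.
Step 2: Substitute t = -1. The i-th term has coefficient (-1)^i and exponent (m-i),
  so its value is (-1)^i * (-1)^(m-i) = (-1)^m = 1 for every i.
Step 3: All 401 terms equal 1, so Delta(-1) = 401 * (1) = 401
Step 4: |Delta(-1)| = 401

401


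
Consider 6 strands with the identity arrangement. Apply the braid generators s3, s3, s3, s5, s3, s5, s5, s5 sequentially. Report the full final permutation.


Starting with identity [1, 2, 3, 4, 5, 6].
Apply generators in sequence:
  After s3: [1, 2, 4, 3, 5, 6]
  After s3: [1, 2, 3, 4, 5, 6]
  After s3: [1, 2, 4, 3, 5, 6]
  After s5: [1, 2, 4, 3, 6, 5]
  After s3: [1, 2, 3, 4, 6, 5]
  After s5: [1, 2, 3, 4, 5, 6]
  After s5: [1, 2, 3, 4, 6, 5]
  After s5: [1, 2, 3, 4, 5, 6]
Final permutation: [1, 2, 3, 4, 5, 6]

[1, 2, 3, 4, 5, 6]


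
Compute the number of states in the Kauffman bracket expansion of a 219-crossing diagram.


Each crossing contributes 2 choices (A-smoothing or B-smoothing).
Total states = 2^219 = 842498333348457493583344221469363458551160763204392890034487820288

842498333348457493583344221469363458551160763204392890034487820288


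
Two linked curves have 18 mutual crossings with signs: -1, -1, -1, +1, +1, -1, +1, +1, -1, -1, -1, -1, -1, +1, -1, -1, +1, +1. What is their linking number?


Step 1: Count positive crossings: 7
Step 2: Count negative crossings: 11
Step 3: Sum of signs = 7 - 11 = -4
Step 4: Linking number = sum/2 = -4/2 = -2

-2


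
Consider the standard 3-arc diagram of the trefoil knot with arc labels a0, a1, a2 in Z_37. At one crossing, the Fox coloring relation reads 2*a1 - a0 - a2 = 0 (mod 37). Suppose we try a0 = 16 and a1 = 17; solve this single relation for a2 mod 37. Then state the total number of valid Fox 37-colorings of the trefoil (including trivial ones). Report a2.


Step 1: Apply the given crossing relation 2*a1 - a0 - a2 = 0 (mod 37).
  a2 = 2*a1 - a0 mod 37
  a2 = 2*17 - 16 mod 37
  a2 = 34 - 16 mod 37
  a2 = 18 mod 37 = 18
Step 2: The trefoil has determinant 3.
  Number of Fox p-colorings (p prime) is p^2 if p = 3, else p.
  Since 37 does not divide 3, only trivial (constant) colorings exist.
  (So the trial a0 = 16, a1 = 17 with a0 != a1 does NOT extend to a valid coloring of the whole trefoil: the other two crossing relations require 3*(a1 - a0) = 0 (mod 37), which fails.)
  Total colorings = 37
Step 3: a2 = 18, total Fox 37-colorings = 37

18


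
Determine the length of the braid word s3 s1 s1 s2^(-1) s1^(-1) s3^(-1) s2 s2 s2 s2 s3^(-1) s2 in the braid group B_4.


The word length counts the number of generators (including inverses).
Listing each generator: s3, s1, s1, s2^(-1), s1^(-1), s3^(-1), s2, s2, s2, s2, s3^(-1), s2
There are 12 generators in this braid word.

12


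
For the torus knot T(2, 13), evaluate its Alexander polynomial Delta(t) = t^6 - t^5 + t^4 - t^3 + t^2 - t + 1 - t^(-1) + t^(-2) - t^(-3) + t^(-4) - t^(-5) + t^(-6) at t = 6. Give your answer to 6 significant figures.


Substituting t = 6 into Delta(t) = t^6 - t^5 + t^4 - t^3 + t^2 - t + 1 - t^(-1) + t^(-2) - t^(-3) + t^(-4) - t^(-5) + t^(-6):
Term values: (46656) + (-7776) + (1296) + (-216) + (36) + (-6) + (1) + (-0.166667) + (0.0277778) + (-0.00462963) + (0.000771605) + (-0.000128601) + (2.14335e-05)
Sum = 39990.85715
Rounded to 6 significant figures: 39990.9

39990.9


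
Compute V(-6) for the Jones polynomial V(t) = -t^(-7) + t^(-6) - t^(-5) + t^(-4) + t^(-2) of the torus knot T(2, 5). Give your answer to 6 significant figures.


Substituting t = -6 into V(t) = -t^(-7) + t^(-6) - t^(-5) + t^(-4) + t^(-2):
  (-)t^(-7) = 3.57225e-06
  (+)t^(-6) = 2.14335e-05
  (-)t^(-5) = 0.000128601
  (+)t^(-4) = 0.000771605
  (+)t^(-2) = 0.0277778
Sum = (3.57225e-06) + (2.14335e-05) + (0.000128601) + (0.000771605) + (0.0277778)
= 0.02870298925
Rounded to 6 significant figures: 0.028703

0.028703


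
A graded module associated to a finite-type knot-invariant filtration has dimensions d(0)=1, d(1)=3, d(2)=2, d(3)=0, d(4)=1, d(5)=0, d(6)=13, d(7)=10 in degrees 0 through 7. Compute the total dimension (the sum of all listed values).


Total dimension = d(0) + d(1) + ... + d(7)
= 1 + 3 + 2 + 0 + 1 + 0 + 13 + 10
= 30

30


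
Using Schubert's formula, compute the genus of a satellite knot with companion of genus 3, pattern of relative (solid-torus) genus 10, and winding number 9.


Schubert: g(satellite) = g_rel(pattern) + |winding| * g(companion),
where g_rel(pattern) is the genus of the pattern relative to the solid torus.
= 10 + 9 * 3
= 10 + 27 = 37

37


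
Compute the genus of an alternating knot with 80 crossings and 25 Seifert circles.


For alternating knots, g = (c - s + 1)/2.
= (80 - 25 + 1)/2
= 56/2 = 28

28


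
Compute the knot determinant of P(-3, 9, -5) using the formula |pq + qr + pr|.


Step 1: Compute pq + qr + pr.
pq = (-3)*9 = -27
qr = 9*(-5) = -45
pr = (-3)*(-5) = 15
pq + qr + pr = -27 + (-45) + 15 = -57
Step 2: Take absolute value.
det(P(-3,9,-5)) = |-57| = 57

57


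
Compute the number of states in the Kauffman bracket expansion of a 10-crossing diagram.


Each crossing contributes 2 choices (A-smoothing or B-smoothing).
Total states = 2^10 = 1024

1024


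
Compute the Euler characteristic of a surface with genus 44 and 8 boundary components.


chi = 2 - 2g - b
= 2 - 2*44 - 8
= 2 - 88 - 8 = -94

-94


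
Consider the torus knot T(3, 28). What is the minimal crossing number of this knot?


For a torus knot T(p, q) with gcd(p,q)=1,
the crossing number is min(p*(q-1), q*(p-1)).
p*(q-1) = 3*27 = 81
q*(p-1) = 28*2 = 56
min(81, 56) = 56

56


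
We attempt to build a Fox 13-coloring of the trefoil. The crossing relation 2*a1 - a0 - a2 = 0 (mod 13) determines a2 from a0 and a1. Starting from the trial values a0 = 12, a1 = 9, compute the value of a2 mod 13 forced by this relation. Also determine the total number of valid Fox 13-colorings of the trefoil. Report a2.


Step 1: Apply the given crossing relation 2*a1 - a0 - a2 = 0 (mod 13).
  a2 = 2*a1 - a0 mod 13
  a2 = 2*9 - 12 mod 13
  a2 = 18 - 12 mod 13
  a2 = 6 mod 13 = 6
Step 2: The trefoil has determinant 3.
  Number of Fox p-colorings (p prime) is p^2 if p = 3, else p.
  Since 13 does not divide 3, only trivial (constant) colorings exist.
  (So the trial a0 = 12, a1 = 9 with a0 != a1 does NOT extend to a valid coloring of the whole trefoil: the other two crossing relations require 3*(a1 - a0) = 0 (mod 13), which fails.)
  Total colorings = 13
Step 3: a2 = 6, total Fox 13-colorings = 13

6


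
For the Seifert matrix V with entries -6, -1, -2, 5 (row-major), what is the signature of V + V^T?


Step 1: V + V^T = [[-12, -3], [-3, 10]]
Step 2: trace = -2, det = -129
Step 3: Discriminant = (-2)^2 - 4*(-129) = 520
Step 4: Eigenvalues: 10.4018, -12.4018
Step 5: Signature = (# positive eigenvalues) - (# negative eigenvalues) = 0

0


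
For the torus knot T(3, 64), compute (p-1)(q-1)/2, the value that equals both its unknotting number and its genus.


For a torus knot T(p,q), both the unknotting number and genus equal (p-1)(q-1)/2.
= (3-1)(64-1)/2
= 2*63/2
= 126/2 = 63

63


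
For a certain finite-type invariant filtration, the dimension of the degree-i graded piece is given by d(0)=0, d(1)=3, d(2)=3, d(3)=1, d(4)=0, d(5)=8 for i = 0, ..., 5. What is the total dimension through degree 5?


Total dimension = d(0) + d(1) + ... + d(5)
= 0 + 3 + 3 + 1 + 0 + 8
= 15

15


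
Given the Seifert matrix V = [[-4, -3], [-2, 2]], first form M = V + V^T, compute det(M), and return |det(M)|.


Step 1: Form V + V^T where V = [[-4, -3], [-2, 2]]
  V^T = [[-4, -2], [-3, 2]]
  V + V^T = [[-8, -5], [-5, 4]]
Step 2: det(V + V^T) = (-8)*4 - (-5)*(-5)
  = -32 - 25 = -57
Step 3: Knot determinant = |det(V + V^T)| = |-57| = 57

57


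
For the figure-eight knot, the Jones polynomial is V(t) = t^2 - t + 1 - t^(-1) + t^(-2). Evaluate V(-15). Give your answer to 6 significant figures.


Substituting t = -15 into V(t) = t^2 - t + 1 - t^(-1) + t^(-2):
  (+)t^(2) = 225
  (-)t^(1) = 15
  (+)t^(0) = 1
  (-)t^(-1) = 0.0666667
  (+)t^(-2) = 0.00444444
Sum = (225) + (15) + (1) + (0.0666667) + (0.00444444)
= 241.0711111
Rounded to 6 significant figures: 241.071

241.071


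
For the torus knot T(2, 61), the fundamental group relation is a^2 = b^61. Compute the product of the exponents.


The relation is a^2 = b^61.
Product of exponents = 2 * 61
= 122

122


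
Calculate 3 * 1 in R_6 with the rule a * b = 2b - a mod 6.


3 * 1 = 2*1 - 3 mod 6
= 2 - 3 mod 6
= -1 mod 6 = 5

5


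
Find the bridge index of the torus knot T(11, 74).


The bridge number of T(p,q) is min(p,q).
min(11, 74) = 11

11


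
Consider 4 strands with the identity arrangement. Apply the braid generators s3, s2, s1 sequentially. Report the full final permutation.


Starting with identity [1, 2, 3, 4].
Apply generators in sequence:
  After s3: [1, 2, 4, 3]
  After s2: [1, 4, 2, 3]
  After s1: [4, 1, 2, 3]
Final permutation: [4, 1, 2, 3]

[4, 1, 2, 3]


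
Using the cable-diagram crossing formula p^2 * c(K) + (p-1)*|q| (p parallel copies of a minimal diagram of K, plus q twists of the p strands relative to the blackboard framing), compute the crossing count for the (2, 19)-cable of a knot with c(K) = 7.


Step 1: Each of the c(K) crossings of the companion diagram becomes p*p = p^2 crossings among the p parallel strands, and each of the |q| twists s_1 s_2 ... s_(p-1) adds (p-1) crossings.
  Crossings = p^2 * c(K) + (p-1)*|q|
Step 2: = 2^2 * 7 + (2-1)*19
Step 3: = 4*7 + 1*19
Step 4: = 28 + 19 = 47

47


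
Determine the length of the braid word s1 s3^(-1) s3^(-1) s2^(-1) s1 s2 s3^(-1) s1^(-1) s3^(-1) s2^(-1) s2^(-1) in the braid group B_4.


The word length counts the number of generators (including inverses).
Listing each generator: s1, s3^(-1), s3^(-1), s2^(-1), s1, s2, s3^(-1), s1^(-1), s3^(-1), s2^(-1), s2^(-1)
There are 11 generators in this braid word.

11


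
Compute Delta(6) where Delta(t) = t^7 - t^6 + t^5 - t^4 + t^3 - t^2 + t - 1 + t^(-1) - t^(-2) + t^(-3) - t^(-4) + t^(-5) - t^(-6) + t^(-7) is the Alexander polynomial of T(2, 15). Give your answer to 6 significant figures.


Substituting t = 6 into Delta(t) = t^7 - t^6 + t^5 - t^4 + t^3 - t^2 + t - 1 + t^(-1) - t^(-2) + t^(-3) - t^(-4) + t^(-5) - t^(-6) + t^(-7):
Term values: (279936) + (-46656) + (7776) + (-1296) + (216) + (-36) + (6) + (-1) + (0.166667) + (-0.0277778) + (0.00462963) + (-0.000771605) + (0.000128601) + (-2.14335e-05) + (3.57225e-06)
Sum = 239945.1429
Rounded to 6 significant figures: 239945

239945


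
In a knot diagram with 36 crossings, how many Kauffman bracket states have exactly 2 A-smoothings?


We choose which 2 of 36 crossings get A-smoothings.
C(36, 2) = 36! / (2! * 34!)
= 630

630


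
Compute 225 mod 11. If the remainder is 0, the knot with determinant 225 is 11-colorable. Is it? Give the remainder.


Step 1: A knot is p-colorable if and only if p divides its determinant.
Step 2: Compute 225 mod 11.
225 = 20 * 11 + 5
Step 3: 225 mod 11 = 5
Step 4: The knot is 11-colorable: no

5


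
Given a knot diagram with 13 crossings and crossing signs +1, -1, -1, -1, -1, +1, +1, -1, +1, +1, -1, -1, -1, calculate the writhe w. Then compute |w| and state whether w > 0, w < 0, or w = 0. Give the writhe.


Step 1: Count positive crossings (+1).
Positive crossings: 5
Step 2: Count negative crossings (-1).
Negative crossings: 8
Step 3: Writhe = (positive) - (negative)
w = 5 - 8 = -3
Step 4: |w| = 3, and w is negative

-3


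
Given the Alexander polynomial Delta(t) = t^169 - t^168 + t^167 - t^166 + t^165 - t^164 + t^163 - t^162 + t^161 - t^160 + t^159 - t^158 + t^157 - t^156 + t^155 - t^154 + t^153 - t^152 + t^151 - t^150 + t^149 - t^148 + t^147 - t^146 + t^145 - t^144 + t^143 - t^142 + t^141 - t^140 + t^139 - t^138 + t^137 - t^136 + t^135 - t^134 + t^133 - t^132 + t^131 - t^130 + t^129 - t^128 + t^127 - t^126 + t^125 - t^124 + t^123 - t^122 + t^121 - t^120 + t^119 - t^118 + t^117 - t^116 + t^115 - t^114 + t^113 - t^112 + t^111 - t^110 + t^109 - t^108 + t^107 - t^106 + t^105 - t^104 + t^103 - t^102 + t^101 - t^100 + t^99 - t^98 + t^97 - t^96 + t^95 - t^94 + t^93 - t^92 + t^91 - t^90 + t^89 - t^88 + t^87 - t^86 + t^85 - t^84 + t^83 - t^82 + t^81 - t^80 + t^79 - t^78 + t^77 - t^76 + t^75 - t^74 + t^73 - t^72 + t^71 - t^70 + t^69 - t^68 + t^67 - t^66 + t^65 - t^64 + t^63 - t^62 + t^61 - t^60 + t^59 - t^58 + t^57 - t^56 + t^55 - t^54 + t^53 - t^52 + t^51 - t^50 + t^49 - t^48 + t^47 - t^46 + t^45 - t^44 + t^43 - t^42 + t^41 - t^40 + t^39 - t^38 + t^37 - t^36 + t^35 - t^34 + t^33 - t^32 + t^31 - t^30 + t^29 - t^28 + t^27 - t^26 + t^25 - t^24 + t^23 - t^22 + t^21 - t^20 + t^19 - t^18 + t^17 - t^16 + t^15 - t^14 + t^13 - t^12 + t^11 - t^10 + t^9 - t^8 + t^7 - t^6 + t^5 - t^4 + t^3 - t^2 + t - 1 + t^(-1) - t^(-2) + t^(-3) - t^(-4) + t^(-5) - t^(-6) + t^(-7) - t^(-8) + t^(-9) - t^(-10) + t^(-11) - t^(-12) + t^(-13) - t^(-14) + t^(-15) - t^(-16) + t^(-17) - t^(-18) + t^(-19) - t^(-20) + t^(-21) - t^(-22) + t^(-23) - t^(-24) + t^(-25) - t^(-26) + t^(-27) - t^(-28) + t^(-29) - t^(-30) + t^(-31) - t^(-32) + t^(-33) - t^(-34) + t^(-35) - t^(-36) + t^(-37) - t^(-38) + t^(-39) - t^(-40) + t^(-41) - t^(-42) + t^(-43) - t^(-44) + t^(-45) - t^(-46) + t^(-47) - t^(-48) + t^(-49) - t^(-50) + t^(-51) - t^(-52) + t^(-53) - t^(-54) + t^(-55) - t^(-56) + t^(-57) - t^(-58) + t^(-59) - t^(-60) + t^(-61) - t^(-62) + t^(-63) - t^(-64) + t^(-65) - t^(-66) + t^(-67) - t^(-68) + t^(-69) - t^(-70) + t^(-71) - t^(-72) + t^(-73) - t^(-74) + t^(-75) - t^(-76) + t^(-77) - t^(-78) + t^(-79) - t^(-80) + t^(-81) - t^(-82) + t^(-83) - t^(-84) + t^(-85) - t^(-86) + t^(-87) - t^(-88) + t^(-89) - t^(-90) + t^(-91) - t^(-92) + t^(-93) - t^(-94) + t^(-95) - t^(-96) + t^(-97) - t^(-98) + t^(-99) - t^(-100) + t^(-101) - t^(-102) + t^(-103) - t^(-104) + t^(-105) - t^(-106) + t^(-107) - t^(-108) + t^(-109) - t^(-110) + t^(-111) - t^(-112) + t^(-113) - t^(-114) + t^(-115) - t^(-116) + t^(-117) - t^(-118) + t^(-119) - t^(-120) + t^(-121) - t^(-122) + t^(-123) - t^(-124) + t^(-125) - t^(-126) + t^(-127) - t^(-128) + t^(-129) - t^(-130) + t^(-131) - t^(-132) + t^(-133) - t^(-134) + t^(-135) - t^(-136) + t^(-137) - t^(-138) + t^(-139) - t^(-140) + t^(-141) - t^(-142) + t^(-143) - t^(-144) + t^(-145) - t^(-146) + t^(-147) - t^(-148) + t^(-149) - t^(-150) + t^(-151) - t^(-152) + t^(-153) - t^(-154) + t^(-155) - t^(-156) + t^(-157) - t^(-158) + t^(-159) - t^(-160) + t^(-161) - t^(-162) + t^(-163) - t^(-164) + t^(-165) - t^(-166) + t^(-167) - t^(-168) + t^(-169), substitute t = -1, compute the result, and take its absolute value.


Step 1: The polynomial has 339 terms with alternating signs, exponents from 169 down to -169.
Step 2: Substitute t = -1. The i-th term has coefficient (-1)^i and exponent (m-i),
  so its value is (-1)^i * (-1)^(m-i) = (-1)^m = -1 for every i.
Step 3: All 339 terms equal -1, so Delta(-1) = 339 * (-1) = -339
Step 4: |Delta(-1)| = 339

339


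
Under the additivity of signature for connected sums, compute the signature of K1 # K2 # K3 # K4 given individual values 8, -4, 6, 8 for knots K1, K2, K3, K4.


The signature is additive under connected sum.
signature(K1 # K2 # K3 # K4) = (8) + (-4) + (6) + (8)
= 18

18


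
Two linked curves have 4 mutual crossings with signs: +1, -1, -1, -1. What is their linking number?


Step 1: Count positive crossings: 1
Step 2: Count negative crossings: 3
Step 3: Sum of signs = 1 - 3 = -2
Step 4: Linking number = sum/2 = -2/2 = -1

-1


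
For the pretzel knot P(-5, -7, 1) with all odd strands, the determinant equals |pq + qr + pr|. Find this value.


Step 1: Compute pq + qr + pr.
pq = (-5)*(-7) = 35
qr = (-7)*1 = -7
pr = (-5)*1 = -5
pq + qr + pr = 35 + (-7) + (-5) = 23
Step 2: Take absolute value.
det(P(-5,-7,1)) = |23| = 23

23


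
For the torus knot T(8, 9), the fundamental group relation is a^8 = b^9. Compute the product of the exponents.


The relation is a^8 = b^9.
Product of exponents = 8 * 9
= 72

72


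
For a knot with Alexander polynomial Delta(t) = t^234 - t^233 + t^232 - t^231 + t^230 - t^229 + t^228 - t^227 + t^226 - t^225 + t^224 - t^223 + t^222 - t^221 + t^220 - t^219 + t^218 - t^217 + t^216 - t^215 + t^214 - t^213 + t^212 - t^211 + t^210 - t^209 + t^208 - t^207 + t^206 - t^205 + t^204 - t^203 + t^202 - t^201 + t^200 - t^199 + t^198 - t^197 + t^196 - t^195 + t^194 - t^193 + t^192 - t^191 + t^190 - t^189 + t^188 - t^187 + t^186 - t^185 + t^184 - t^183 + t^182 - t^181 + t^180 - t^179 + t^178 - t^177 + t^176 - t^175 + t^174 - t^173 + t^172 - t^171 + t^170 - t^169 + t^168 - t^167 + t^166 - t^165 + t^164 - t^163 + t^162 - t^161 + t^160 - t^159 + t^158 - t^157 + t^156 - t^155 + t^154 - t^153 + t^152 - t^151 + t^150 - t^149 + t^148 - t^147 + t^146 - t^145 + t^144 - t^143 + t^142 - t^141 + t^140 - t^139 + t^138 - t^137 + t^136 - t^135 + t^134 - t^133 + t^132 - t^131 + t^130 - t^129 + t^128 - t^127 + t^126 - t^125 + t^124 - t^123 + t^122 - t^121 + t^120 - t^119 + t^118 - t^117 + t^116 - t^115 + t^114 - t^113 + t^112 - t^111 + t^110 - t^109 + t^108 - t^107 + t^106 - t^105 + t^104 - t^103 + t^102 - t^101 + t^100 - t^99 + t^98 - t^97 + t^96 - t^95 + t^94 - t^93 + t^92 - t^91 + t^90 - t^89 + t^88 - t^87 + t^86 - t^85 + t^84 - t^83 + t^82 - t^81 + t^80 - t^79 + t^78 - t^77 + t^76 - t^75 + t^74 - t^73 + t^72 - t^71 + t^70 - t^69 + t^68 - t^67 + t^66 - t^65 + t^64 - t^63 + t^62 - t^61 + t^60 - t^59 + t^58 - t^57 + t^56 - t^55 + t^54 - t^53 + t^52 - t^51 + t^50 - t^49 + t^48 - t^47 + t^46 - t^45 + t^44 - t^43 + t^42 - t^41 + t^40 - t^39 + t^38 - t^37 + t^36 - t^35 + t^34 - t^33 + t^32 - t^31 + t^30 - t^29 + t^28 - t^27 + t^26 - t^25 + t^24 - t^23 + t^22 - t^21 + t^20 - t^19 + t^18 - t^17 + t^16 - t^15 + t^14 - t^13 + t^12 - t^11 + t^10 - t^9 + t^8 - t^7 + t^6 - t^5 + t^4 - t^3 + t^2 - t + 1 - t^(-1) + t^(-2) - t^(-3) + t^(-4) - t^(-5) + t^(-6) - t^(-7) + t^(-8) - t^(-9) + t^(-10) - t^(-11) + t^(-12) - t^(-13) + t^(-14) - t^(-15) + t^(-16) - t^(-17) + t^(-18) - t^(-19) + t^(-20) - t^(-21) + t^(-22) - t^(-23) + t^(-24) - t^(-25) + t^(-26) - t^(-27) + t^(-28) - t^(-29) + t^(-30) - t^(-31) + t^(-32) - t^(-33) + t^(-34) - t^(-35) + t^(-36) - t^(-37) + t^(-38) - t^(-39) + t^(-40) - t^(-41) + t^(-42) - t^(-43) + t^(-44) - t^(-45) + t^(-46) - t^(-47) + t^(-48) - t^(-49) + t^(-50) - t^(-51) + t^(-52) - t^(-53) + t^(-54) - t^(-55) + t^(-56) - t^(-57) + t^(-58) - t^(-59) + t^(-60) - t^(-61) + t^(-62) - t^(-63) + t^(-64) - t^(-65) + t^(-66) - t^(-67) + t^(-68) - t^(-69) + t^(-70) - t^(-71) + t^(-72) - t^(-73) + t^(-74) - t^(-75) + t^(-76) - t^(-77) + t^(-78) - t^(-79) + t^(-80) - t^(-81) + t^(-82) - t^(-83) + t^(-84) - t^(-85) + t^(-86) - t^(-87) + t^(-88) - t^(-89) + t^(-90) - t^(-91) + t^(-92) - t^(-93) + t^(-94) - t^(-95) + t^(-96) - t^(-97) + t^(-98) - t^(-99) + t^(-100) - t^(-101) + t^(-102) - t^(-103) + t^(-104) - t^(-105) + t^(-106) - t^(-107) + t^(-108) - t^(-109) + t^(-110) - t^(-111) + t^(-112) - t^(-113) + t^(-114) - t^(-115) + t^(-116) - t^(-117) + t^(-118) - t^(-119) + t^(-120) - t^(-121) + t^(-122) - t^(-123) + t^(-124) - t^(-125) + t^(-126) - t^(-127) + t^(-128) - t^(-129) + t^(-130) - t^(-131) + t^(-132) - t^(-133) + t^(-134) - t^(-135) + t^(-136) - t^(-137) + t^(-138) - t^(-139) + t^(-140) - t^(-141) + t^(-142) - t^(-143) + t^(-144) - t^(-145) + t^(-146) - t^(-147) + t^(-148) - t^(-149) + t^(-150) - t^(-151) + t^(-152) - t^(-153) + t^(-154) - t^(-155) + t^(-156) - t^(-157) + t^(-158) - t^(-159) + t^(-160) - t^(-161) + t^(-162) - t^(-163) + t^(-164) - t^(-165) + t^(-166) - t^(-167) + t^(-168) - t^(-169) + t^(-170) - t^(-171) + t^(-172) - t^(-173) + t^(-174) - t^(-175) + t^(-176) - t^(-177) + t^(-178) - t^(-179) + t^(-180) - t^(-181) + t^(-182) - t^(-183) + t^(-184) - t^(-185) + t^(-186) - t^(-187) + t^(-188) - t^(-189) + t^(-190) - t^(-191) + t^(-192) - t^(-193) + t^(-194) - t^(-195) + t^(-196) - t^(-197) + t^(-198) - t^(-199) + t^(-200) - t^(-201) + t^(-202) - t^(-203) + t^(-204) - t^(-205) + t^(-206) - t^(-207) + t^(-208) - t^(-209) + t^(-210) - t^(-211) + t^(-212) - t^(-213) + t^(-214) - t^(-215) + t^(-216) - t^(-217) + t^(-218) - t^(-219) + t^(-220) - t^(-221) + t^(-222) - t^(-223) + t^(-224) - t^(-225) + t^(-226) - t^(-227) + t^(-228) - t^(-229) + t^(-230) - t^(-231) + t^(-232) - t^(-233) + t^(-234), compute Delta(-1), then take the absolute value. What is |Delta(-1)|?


Step 1: The polynomial has 469 terms with alternating signs, exponents from 234 down to -234.
Step 2: Substitute t = -1. The i-th term has coefficient (-1)^i and exponent (m-i),
  so its value is (-1)^i * (-1)^(m-i) = (-1)^m = 1 for every i.
Step 3: All 469 terms equal 1, so Delta(-1) = 469 * (1) = 469
Step 4: |Delta(-1)| = 469

469
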